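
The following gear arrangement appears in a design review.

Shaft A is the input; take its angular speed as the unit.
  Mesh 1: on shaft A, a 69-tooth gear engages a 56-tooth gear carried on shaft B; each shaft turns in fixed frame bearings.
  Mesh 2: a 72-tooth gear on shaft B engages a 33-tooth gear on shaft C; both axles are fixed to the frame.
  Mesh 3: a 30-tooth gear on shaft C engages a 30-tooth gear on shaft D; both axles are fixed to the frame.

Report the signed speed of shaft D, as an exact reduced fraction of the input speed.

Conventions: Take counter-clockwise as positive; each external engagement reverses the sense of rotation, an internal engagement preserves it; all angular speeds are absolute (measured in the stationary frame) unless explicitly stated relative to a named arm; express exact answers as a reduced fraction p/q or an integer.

3-mesh fixed-axis compound train (all bearings frame-fixed)
mesh 1 [69T→56T]: |ω|/ω_in = 1×69/56 = 69/56, sense flips to −
mesh 2 [72T→33T]: |ω|/ω_in = (69/56)×72/33 = 207/77, sense flips to +
mesh 3 [30T→30T]: |ω|/ω_in = (207/77)×30/30 = 207/77, sense flips to −
signed output speed (× input speed) = -207/77

-207/77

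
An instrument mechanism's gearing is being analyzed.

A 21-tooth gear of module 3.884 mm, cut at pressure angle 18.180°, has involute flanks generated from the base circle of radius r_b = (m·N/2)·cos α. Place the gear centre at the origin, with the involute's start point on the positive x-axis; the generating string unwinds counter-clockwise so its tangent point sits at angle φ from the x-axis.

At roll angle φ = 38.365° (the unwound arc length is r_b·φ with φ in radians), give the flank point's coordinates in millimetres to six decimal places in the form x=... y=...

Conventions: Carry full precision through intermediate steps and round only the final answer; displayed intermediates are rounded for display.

class = single-mesh tooth geometry [base-circle involute, m = 3.884, 21T]
pitch radius r_p = m·N/2 = 3.884·21/2 = 40.782000
base radius r_b = r_p·cos α = 40.782000·cos 18.180° = 38.746204
roll angle φ = 38.365° = 0.66959557 rad
x = r_b·(cos φ + φ·sin φ) = 46.482655
y = r_b·(sin φ − φ·cos φ) = 3.706357

x=46.482655 y=3.706357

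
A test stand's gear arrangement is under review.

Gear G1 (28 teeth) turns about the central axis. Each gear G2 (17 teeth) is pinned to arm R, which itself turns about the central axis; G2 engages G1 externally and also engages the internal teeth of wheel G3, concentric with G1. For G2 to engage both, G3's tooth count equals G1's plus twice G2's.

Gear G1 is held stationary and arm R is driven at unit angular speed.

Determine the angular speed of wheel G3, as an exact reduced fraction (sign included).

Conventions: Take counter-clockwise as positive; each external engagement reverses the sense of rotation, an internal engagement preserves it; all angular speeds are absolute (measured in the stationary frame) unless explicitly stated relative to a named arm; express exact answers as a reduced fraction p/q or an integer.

45/31

recognized (axles ride arm R): planetary set, 28/17/62 teeth
ring teeth: 28 + 2·17 = 62
28(ω_sun−ω_arm) = −62(ω_ring−ω_arm),  ω_sun = 0, ω_arm = 1
ω_ring = 1 − (28/62)(0−1) = 45/31
exact speed ratio = 45/31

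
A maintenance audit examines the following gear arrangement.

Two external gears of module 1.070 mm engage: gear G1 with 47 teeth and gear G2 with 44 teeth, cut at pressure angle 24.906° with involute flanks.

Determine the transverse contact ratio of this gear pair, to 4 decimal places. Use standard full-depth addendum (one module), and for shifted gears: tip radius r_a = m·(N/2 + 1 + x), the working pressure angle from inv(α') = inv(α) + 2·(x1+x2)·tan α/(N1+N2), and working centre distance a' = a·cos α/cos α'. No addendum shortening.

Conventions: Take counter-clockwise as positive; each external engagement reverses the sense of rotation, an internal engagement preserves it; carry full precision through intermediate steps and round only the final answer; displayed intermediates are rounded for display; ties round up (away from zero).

class = single-mesh tooth geometry [involute pair 47T × 44T, m = 1.070]
base radii: r_b1 = 22.806513, r_b2 = 21.350778
tip radii: r_a1 = 26.215000, r_a2 = 24.610000
no profile shift: α' = α, a' = a
action lengths: √(r_a1²−r_b1²) = 12.926298, √(r_a2²−r_b2²) = 12.239133
base pitch p_b = π·m·cos α = 3.048884
CR = (12.926298 + 12.239133 − 48.685000·sin 24.90600°)/3.048884 = 1.529307
contact ratio ≈ 1.5293

1.5293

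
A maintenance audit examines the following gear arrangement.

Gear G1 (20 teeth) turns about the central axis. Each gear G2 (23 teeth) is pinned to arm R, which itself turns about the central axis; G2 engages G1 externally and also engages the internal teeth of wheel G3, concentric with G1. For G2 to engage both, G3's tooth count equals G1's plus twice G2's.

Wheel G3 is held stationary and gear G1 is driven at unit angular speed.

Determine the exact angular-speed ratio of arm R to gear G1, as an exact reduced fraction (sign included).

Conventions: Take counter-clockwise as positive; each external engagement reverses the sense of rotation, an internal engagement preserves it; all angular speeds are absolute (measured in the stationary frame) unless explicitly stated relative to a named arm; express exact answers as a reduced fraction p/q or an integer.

10/43

planetary set (20T centre, 23T on arm, 66T internal) — Willis relation
ring teeth: 20 + 2·23 = 66
20(ω_sun−ω_arm) = −66(ω_ring−ω_arm),  ω_ring = 0, ω_sun = 1
20(1−ω_arm) = −66(0−ω_arm)  ⇒  86·ω_arm = 20  ⇒  ω_arm = 10/43
ω_out/ω_in = 10/43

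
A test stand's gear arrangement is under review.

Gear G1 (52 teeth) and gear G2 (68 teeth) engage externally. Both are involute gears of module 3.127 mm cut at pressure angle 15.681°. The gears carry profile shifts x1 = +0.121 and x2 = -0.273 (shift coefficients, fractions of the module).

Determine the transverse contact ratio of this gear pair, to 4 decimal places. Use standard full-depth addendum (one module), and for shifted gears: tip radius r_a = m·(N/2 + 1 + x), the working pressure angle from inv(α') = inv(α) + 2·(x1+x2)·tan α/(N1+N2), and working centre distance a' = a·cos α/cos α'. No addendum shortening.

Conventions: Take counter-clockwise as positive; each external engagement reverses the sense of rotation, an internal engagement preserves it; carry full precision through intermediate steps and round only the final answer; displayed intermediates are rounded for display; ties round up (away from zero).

single-mesh involute tooth geometry (52T engaging 68T at module 3.127)
base radii: r_b1 = 78.276056, r_b2 = 102.360996
tip radii: r_a1 = 84.807367, r_a2 = 108.591329
inv(α') = inv(15.681°) + 2·(+0.121-0.273)·tan α/(52+68) = 0.00633328  ⇒  α' = 15.14495°
a' = a·cos α / cos α' = 187.6200·cos 15.681°/cos 15.14495° = 187.136688
action lengths: √(r_a1²−r_b1²) = 32.636615, √(r_a2²−r_b2²) = 36.253321
base pitch p_b = π·m·cos α = 9.458134
CR = (32.636615 + 36.253321 − 187.136688·sin 15.14495°)/9.458134 = 2.114398
contact ratio ≈ 2.1144

2.1144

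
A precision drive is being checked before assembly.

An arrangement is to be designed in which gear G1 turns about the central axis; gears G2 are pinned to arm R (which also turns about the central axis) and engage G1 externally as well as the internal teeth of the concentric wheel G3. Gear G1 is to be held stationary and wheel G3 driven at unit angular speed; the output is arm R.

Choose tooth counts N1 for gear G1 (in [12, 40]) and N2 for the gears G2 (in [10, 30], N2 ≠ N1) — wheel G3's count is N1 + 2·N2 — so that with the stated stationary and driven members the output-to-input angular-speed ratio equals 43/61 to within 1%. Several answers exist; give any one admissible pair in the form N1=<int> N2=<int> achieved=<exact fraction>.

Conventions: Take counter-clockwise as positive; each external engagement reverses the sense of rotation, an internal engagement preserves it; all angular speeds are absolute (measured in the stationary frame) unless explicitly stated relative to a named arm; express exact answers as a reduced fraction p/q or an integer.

planetary set to be sized for 43/61 (Willis relation)
Willis with ω_sun = 0: ω_arm/ω_ring = N3/(N1+N3); set equal to 43/61  ⇒  N3/N1 = (43/61)/(1 − 43/61) = 43/18
N3 = N1 + 2·N2  ⇒  N2/N1 = (N3/N1 − 1)/2 = (43/18 − 1)/2 = 25/36
smallest multiple with N1 ≥ 12 and N2 ≥ 10: k = 1  ⇒  N1 = 1·36 = 36, N2 = 1·25 = 25 (N1 ≤ 40, N2 ≤ 30, N2 ≠ N1 ✓), N3 = 36 + 2·25 = 86
check: N3/(N1+N3) with N1 = 36, N3 = 86 gives 43/61; |achieved − target| = 0 ≤ 43/6100 ✓

N1=36 N2=25 achieved=43/61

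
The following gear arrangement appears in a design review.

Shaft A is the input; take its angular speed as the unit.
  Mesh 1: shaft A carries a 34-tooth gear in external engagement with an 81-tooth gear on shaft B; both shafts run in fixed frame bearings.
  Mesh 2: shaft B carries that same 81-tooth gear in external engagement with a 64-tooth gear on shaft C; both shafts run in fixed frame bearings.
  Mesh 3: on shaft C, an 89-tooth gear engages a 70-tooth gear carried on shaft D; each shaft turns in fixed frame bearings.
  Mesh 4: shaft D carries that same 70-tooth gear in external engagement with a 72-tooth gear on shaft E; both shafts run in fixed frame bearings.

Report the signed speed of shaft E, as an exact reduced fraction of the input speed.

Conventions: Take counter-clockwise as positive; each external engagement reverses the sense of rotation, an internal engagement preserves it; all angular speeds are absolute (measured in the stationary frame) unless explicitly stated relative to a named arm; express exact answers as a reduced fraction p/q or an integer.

4-mesh fixed-axis compound train (all bearings frame-fixed)
mesh 1 [34T→81T]: |ω|/ω_in = 1×34/81 = 34/81, sense flips to −
mesh 2 [81T→64T]: |ω|/ω_in = (34/81)×81/64 = 17/32, sense flips to +
mesh 3 [89T→70T]: |ω|/ω_in = (17/32)×89/70 = 1513/2240, sense flips to −
mesh 4 [70T→72T]: |ω|/ω_in = (1513/2240)×70/72 = 1513/2304, sense flips to +
signed output speed (× input speed) = 1513/2304

1513/2304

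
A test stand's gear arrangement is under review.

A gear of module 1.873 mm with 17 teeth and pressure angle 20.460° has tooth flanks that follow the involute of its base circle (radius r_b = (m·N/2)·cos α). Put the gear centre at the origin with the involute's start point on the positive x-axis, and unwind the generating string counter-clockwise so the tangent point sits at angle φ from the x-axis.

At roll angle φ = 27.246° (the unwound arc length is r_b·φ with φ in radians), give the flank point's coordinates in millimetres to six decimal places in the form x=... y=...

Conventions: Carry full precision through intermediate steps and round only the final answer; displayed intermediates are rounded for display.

x=16.508532 y=0.522666

class = single-mesh tooth geometry [base-circle involute, m = 1.873, 17T]
pitch radius r_p = m·N/2 = 1.873·17/2 = 15.920500
base radius r_b = r_p·cos α = 15.920500·cos 20.460° = 14.916178
roll angle φ = 27.246° = 0.47553241 rad
x = r_b·(cos φ + φ·sin φ) = 16.508532
y = r_b·(sin φ − φ·cos φ) = 0.522666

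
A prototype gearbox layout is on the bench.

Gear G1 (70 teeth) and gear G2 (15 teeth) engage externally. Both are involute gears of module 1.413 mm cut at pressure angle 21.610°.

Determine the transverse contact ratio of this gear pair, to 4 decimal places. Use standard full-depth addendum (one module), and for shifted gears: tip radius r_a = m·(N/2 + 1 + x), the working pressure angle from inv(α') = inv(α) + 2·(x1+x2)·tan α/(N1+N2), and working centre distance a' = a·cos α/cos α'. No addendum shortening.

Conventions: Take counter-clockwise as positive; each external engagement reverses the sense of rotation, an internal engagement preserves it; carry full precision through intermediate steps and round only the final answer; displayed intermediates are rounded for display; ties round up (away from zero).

topology: single-mesh involute geometry — m = 1.413, 70T/15T pair
base radii: r_b1 = 45.978918, r_b2 = 9.852625
tip radii: r_a1 = 50.868000, r_a2 = 12.010500
no profile shift: α' = α, a' = a
action lengths: √(r_a1²−r_b1²) = 21.759883, √(r_a2²−r_b2²) = 6.868616
base pitch p_b = π·m·cos α = 4.127058
CR = (21.759883 + 6.868616 − 60.052500·sin 21.61000°)/4.127058 = 1.577869
contact ratio ≈ 1.5779

1.5779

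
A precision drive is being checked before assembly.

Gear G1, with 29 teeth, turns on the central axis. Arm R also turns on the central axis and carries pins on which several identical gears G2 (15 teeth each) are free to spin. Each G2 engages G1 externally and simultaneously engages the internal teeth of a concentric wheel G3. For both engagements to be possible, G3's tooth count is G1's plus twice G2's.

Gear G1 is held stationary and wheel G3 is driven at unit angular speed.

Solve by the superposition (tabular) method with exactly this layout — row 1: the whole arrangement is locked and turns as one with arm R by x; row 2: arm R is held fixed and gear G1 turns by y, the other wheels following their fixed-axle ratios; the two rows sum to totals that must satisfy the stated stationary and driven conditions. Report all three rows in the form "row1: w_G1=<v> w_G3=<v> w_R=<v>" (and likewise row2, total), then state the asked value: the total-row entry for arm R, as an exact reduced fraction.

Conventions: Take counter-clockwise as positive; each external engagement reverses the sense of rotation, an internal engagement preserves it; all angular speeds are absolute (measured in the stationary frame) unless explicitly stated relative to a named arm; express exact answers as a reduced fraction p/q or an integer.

row1: w_G1=59/88 w_G3=59/88 w_R=59/88
row2: w_G1=-59/88 w_G3=29/88 w_R=0
total: w_G1=0 w_G3=1 w_R=59/88
asked value: 59/88

class = planetary set [G3 = 29+2·15 = 59; Willis about the carrier]
row 1: whole set turns with the arm by x
row 2 — arm fixed, fixed-axis ratios: sun y, ring −(29/59)·y, arm 0
boundary: total ω_sun = x + y = 0 and total ω_ring = x − (29/59)·y = 1  ⇒  y = -59/88, x = 59/88
row 2 ring = −(29/59)·(-59/88) = 29/88
totals (row 1 + row 2): sun 59/88 + (-59/88) = 0, ring 59/88 + 29/88 = 1, arm 59/88 + 0 = 59/88
asked cell (total, arm) = 59/88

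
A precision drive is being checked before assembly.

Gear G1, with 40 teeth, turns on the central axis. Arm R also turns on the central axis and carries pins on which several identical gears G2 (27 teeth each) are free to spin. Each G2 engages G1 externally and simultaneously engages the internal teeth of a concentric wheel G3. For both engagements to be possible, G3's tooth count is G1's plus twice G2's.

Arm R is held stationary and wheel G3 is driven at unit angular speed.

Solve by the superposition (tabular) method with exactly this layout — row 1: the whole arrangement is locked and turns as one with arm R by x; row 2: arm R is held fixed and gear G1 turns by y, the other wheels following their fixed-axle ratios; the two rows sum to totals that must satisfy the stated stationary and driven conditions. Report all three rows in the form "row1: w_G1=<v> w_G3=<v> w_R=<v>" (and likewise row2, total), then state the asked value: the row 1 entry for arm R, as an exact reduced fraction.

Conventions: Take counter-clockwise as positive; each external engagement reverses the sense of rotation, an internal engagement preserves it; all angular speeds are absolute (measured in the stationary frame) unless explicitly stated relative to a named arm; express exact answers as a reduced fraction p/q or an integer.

row1: w_G1=0 w_G3=0 w_R=0
row2: w_G1=-47/20 w_G3=1 w_R=0
total: w_G1=-47/20 w_G3=1 w_R=0
asked value: 0

recognized (axles ride arm R): planetary set, 40/27/94 teeth
row 1 — lock + rotate with arm: ω_sun = ω_ring = ω_arm = x
superposition row 2 [arm held]: sun y, ring −(40/94)·y, arm 0
boundary: total ω_arm = x = 0 and total ω_ring = x − (40/94)·y = 1  ⇒  y = -47/20, x = 0
row 2 ring = −(40/94)·(-47/20) = 1
totals (row 1 + row 2): sun 0 + (-47/20) = -47/20, ring 0 + 1 = 1, arm 0 + 0 = 0
asked cell (row1, arm) = 0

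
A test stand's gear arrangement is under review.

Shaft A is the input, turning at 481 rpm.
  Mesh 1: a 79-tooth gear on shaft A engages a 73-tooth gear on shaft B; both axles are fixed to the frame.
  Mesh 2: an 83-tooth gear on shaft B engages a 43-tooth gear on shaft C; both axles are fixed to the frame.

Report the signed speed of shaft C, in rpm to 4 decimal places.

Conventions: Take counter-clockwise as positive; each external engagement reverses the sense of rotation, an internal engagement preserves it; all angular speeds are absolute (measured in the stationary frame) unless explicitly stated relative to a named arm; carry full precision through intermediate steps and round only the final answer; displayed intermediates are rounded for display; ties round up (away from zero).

+1004.7522 rpm

recognized (3 fixed axles, 2 meshes): fixed-axis compound train
mesh 1 [79T→73T]: ω = 481.0000×79/73 = 520.5342 rpm, sense flips to −
mesh 2 [83T→43T]: ω = 520.5342×83/43 = 1004.7522 rpm, sense flips to +
signed output speed = +1004.7522 rpm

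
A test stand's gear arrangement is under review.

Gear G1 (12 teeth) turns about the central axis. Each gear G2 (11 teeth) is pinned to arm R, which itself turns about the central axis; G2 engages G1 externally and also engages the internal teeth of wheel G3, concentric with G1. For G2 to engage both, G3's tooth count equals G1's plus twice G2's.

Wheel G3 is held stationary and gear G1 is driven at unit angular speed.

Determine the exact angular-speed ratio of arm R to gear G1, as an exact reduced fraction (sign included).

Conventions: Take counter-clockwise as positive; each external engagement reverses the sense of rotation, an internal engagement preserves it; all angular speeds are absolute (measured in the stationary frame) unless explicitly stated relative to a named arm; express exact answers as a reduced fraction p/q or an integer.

topology: planetary set — G1 12T / G2 11T / G3 34T, arm = carrier (Willis)
ring teeth: 12 + 2·11 = 34
12(ω_sun−ω_arm) = −34(ω_ring−ω_arm),  ω_ring = 0, ω_sun = 1
12(1−ω_arm) = −34(0−ω_arm)  ⇒  46·ω_arm = 12  ⇒  ω_arm = 6/23
ω_out/ω_in = 6/23

6/23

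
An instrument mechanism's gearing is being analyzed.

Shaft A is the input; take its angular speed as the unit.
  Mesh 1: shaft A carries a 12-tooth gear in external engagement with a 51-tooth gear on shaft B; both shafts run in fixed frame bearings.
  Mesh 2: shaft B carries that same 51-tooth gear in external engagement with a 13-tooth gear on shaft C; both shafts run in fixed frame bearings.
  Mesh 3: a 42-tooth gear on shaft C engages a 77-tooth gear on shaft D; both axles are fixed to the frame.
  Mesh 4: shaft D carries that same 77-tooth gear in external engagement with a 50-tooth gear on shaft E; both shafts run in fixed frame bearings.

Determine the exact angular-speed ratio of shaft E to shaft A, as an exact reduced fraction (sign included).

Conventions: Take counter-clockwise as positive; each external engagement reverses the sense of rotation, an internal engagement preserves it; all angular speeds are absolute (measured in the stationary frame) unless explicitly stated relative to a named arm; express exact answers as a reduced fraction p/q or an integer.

252/325

class = fixed-axis compound train [4 meshes; 4 ratios multiply, 4 sense flips]
mesh 1 [12T→51T]: running ratio 4/17, sense −
mesh 2 [51T→13T]: running ratio 12/13, sense +
mesh 3 [42T→77T]: running ratio 72/143, sense −
mesh 4 [77T→50T]: running ratio 252/325, sense +
ω_out/ω_in = 252/325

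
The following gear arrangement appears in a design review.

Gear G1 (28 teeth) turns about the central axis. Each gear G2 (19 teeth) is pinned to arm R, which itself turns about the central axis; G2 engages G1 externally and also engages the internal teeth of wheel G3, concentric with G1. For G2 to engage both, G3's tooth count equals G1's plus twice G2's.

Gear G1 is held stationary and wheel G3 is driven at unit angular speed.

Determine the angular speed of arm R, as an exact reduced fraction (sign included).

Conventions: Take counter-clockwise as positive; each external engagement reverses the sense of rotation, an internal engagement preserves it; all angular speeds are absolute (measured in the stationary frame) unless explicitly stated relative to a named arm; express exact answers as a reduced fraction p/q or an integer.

33/47

class = planetary set [G3 = 28+2·19 = 66; Willis about the carrier]
ring teeth: 28 + 2·19 = 66
28(ω_sun−ω_arm) = −66(ω_ring−ω_arm),  ω_sun = 0, ω_ring = 1
28(0−ω_arm) = −66(1−ω_arm)  ⇒  94·ω_arm = 66  ⇒  ω_arm = 33/47
exact speed ratio = 33/47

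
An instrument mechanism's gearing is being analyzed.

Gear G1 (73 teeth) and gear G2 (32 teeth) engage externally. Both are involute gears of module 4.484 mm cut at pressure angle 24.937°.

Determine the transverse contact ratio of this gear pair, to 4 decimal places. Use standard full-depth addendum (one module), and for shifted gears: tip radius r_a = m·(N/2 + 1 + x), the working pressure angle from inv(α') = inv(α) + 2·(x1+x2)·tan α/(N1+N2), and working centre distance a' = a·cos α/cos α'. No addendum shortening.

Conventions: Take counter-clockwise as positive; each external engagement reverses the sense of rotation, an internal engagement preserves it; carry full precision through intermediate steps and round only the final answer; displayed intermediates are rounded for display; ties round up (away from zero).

1.5290

recognized (one external pair, fixed centres): single-mesh tooth geometry, m = 4.484, N1 = 73, N2 = 32
base radii: r_b1 = 148.407735, r_b2 = 65.055445
tip radii: r_a1 = 168.150000, r_a2 = 76.228000
no profile shift: α' = α, a' = a
action lengths: √(r_a1²−r_b1²) = 79.054201, √(r_a2²−r_b2²) = 39.730303
base pitch p_b = π·m·cos α = 12.773607
CR = (79.054201 + 39.730303 − 235.410000·sin 24.93700°)/12.773607 = 1.528980
contact ratio ≈ 1.5290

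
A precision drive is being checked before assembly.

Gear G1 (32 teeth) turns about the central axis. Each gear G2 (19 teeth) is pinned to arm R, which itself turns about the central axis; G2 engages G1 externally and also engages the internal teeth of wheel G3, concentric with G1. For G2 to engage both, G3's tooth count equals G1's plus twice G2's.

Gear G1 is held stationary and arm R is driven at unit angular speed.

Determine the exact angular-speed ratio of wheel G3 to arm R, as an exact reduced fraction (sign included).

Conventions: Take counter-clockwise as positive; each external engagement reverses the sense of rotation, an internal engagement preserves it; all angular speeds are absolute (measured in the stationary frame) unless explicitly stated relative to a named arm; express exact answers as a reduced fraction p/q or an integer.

class = planetary set [G3 = 32+2·19 = 70; Willis about the carrier]
ring teeth: 32 + 2·19 = 70
32(ω_sun−ω_arm) = −70(ω_ring−ω_arm),  ω_sun = 0, ω_arm = 1
ω_ring = 1 − (32/70)(0−1) = 51/35
ω_out/ω_in = 51/35

51/35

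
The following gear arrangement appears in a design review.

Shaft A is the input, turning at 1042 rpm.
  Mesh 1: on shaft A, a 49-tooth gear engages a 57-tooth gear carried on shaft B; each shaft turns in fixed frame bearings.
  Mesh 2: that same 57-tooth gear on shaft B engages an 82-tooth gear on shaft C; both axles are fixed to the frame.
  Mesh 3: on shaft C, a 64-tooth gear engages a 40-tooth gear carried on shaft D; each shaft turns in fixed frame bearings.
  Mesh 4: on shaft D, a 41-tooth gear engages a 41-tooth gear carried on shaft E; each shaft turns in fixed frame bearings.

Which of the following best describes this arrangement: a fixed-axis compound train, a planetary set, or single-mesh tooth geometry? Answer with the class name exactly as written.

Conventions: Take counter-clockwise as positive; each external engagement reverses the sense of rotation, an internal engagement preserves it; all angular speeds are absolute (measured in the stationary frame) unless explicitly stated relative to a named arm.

4-mesh fixed-axis compound train (all bearings frame-fixed)
classification: fixed-axis compound train

fixed-axis compound train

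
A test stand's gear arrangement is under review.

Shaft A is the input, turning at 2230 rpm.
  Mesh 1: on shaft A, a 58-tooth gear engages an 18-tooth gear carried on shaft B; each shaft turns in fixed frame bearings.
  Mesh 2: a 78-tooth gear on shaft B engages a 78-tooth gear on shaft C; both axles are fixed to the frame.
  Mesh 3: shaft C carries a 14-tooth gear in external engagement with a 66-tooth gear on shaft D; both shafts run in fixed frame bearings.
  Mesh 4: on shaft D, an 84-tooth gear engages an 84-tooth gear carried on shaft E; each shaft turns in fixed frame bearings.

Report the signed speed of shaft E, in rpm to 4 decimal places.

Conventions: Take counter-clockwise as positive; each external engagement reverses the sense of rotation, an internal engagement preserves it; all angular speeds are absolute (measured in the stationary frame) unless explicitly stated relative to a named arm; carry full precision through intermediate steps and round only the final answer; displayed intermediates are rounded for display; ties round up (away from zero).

4-mesh fixed-axis compound train (all bearings frame-fixed)
mesh 1 [58T→18T]: ω = 2230.0000×58/18 = 7185.5556 rpm, sense flips to −
mesh 2 [78T→78T]: ω = 7185.5556×78/78 = 7185.5556 rpm, sense flips to +
mesh 3 [14T→66T]: ω = 7185.5556×14/66 = 1524.2088 rpm, sense flips to −
mesh 4 [84T→84T]: ω = 1524.2088×84/84 = 1524.2088 rpm, sense flips to +
signed output speed = +1524.2088 rpm

+1524.2088 rpm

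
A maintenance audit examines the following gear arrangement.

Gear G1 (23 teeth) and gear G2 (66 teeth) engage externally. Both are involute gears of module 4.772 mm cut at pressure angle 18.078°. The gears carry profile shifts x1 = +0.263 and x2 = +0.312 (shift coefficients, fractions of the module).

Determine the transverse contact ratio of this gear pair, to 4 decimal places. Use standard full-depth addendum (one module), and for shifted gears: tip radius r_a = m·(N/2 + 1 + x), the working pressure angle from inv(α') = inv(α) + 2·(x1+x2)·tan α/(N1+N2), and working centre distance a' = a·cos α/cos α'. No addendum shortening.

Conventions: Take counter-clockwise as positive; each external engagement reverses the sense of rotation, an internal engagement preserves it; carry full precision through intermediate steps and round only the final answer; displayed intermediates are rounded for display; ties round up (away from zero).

1.6773

recognized (one external pair, fixed centres): single-mesh tooth geometry, m = 4.772, N1 = 23, N2 = 66
base radii: r_b1 = 52.168945, r_b2 = 149.702190
tip radii: r_a1 = 60.905036, r_a2 = 163.736864
inv(α') = inv(18.078°) + 2·(+0.263+0.312)·tan α/(23+66) = 0.01512268  ⇒  α' = 20.09393°
a' = a·cos α / cos α' = 212.3540·cos 18.078°/cos 20.09393° = 214.955328
action lengths: √(r_a1²−r_b1²) = 31.429677, √(r_a2²−r_b2²) = 66.325071
base pitch p_b = π·m·cos α = 14.251615
CR = (31.429677 + 66.325071 − 214.955328·sin 20.09393°)/14.251615 = 1.677329
contact ratio ≈ 1.6773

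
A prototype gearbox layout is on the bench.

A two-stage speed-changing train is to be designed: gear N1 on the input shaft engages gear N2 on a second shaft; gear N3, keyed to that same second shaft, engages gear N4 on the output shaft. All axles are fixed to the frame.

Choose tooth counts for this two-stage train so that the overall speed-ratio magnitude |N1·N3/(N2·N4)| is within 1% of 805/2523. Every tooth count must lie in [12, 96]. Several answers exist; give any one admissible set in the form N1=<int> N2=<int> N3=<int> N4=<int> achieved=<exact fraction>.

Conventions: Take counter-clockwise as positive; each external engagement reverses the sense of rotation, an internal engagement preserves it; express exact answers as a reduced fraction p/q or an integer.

N1=23 N2=29 N3=35 N4=87 achieved=805/2523

class = fixed-axis compound train [2-stage, 805/2523 wanted]
target = 805/2523 in lowest terms: an exact hit needs N1·N3 = k·805 and N2·N4 = k·2523 for one integer k, every count in [12, 96]; additionally prefer no 1:1 stage (N1 ≠ N2, N3 ≠ N4)
k = 1: N1·N3 = 805 = 23·35, N2·N4 = 2523 = 29·87
achieved = 23·35/(29·87) = 805/2523; |achieved − target| = 0 ≤ 161/50460 ✓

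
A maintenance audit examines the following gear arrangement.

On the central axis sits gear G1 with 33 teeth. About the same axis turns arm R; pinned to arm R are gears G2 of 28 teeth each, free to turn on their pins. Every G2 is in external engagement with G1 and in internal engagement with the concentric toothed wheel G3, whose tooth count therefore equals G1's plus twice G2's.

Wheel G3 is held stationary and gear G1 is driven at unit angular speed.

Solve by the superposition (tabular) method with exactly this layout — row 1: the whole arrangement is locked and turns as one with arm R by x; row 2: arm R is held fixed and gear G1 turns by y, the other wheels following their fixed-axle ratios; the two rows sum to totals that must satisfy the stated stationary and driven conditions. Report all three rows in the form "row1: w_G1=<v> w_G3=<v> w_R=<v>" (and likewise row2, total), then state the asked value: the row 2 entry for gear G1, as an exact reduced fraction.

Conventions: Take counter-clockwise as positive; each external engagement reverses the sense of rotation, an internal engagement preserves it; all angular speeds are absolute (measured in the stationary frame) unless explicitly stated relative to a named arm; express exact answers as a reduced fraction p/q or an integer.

planetary set (33T centre, 28T on arm, 89T internal) — Willis relation
row 1 — lock + rotate with arm: ω_sun = ω_ring = ω_arm = x
row 2 — arm fixed, fixed-axis ratios: sun y, ring −(33/89)·y, arm 0
boundary: total ω_ring = x − (33/89)·y = 0 and total ω_sun = x + y = 1  ⇒  y = 89/122, x = 33/122
row 2 ring = −(33/89)·89/122 = -33/122
totals (row 1 + row 2): sun 33/122 + 89/122 = 1, ring 33/122 + (-33/122) = 0, arm 33/122 + 0 = 33/122
asked cell (row2, sun) = 89/122

row1: w_G1=33/122 w_G3=33/122 w_R=33/122
row2: w_G1=89/122 w_G3=-33/122 w_R=0
total: w_G1=1 w_G3=0 w_R=33/122
asked value: 89/122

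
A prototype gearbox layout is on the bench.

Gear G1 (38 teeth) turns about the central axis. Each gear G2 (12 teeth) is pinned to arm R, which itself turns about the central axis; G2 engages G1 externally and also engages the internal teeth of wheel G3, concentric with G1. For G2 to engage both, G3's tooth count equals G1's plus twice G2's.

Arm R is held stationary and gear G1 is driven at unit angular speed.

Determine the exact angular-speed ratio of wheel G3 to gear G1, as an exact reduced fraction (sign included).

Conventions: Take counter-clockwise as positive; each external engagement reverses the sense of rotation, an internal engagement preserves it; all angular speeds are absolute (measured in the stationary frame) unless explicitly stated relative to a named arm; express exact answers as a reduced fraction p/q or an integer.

recognized (axles ride arm R): planetary set, 38/12/62 teeth
ring teeth: 38 + 2·12 = 62
38(ω_sun−ω_arm) = −62(ω_ring−ω_arm),  ω_arm = 0, ω_sun = 1
ω_ring = 0 − (38/62)(1−0) = -19/31
ω_out/ω_in = -19/31

-19/31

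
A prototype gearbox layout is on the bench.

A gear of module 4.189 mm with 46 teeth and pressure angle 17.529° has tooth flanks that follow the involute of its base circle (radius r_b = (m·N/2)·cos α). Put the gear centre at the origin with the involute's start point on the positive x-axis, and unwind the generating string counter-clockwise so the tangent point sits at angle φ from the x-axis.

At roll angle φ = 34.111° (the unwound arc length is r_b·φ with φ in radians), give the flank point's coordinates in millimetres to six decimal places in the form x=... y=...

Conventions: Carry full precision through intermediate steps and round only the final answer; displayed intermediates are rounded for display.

x=106.740301 y=6.236064

recognized (one wheel, involute flank): single-mesh tooth geometry, m = 4.189, N = 46
pitch radius r_p = m·N/2 = 4.189·46/2 = 96.347000
base radius r_b = r_p·cos α = 96.347000·cos 17.529° = 91.873091
roll angle φ = 34.111° = 0.59534926 rad
x = r_b·(cos φ + φ·sin φ) = 106.740301
y = r_b·(sin φ − φ·cos φ) = 6.236064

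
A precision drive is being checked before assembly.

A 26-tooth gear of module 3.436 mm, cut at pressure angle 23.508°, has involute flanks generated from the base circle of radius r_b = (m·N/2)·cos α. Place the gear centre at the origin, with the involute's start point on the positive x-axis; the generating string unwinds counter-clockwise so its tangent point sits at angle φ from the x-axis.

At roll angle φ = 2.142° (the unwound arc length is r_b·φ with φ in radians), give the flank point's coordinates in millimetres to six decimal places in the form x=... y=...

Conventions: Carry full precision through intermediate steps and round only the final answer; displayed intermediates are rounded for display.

x=40.989366 y=0.000713

recognized (one wheel, involute flank): single-mesh tooth geometry, m = 3.436, N = 26
pitch radius r_p = m·N/2 = 3.436·26/2 = 44.668000
base radius r_b = r_p·cos α = 44.668000·cos 23.508° = 40.960752
roll angle φ = 2.142° = 0.03738495 rad
x = r_b·(cos φ + φ·sin φ) = 40.989366
y = r_b·(sin φ − φ·cos φ) = 0.000713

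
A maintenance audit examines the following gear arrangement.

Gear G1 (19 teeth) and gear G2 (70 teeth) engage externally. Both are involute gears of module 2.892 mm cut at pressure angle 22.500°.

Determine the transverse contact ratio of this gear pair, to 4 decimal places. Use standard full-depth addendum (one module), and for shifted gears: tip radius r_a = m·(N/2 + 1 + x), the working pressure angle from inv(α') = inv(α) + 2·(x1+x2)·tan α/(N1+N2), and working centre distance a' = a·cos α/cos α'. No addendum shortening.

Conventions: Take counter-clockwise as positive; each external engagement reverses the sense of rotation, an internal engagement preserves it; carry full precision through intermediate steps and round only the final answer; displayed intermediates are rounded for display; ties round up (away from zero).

topology: single-mesh involute geometry — m = 2.892, 19T/70T pair
base radii: r_b1 = 25.382666, r_b2 = 93.515086
tip radii: r_a1 = 30.366000, r_a2 = 104.112000
no profile shift: α' = α, a' = a
action lengths: √(r_a1²−r_b1²) = 16.667760, √(r_a2²−r_b2²) = 45.762836
base pitch p_b = π·m·cos α = 8.393895
CR = (16.667760 + 45.762836 − 128.694000·sin 22.50000°)/8.393895 = 1.570372
contact ratio ≈ 1.5704

1.5704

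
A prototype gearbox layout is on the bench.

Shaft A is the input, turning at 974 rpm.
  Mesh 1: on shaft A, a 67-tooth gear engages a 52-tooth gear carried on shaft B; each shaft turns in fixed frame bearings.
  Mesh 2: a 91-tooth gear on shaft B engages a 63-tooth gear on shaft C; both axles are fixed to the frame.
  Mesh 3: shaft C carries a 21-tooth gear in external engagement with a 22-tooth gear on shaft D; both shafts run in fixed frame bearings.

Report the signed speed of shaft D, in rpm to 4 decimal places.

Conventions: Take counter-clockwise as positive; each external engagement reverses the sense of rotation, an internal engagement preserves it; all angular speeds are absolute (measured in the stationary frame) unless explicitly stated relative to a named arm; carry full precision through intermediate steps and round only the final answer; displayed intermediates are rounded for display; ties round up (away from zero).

class = fixed-axis compound train [3 meshes; 3 ratios multiply, 3 sense flips]
mesh 1 [67T→52T]: ω = 974.0000×67/52 = 1254.9615 rpm, sense flips to −
mesh 2 [91T→63T]: ω = 1254.9615×91/63 = 1812.7222 rpm, sense flips to +
mesh 3 [21T→22T]: ω = 1812.7222×21/22 = 1730.3258 rpm, sense flips to −
signed output speed = -1730.3258 rpm

-1730.3258 rpm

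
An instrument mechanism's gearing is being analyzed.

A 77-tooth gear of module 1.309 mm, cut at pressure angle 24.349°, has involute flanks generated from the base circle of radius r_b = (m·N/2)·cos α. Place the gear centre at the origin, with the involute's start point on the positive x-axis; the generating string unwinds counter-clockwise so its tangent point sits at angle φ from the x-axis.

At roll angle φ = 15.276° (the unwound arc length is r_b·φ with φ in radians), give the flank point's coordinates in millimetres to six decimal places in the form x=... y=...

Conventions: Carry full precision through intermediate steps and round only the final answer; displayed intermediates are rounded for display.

single-mesh involute tooth geometry (77T wheel at module 1.309)
pitch radius r_p = m·N/2 = 1.309·77/2 = 50.396500
base radius r_b = r_p·cos α = 50.396500·cos 24.349° = 45.913782
roll angle φ = 15.276° = 0.26661650 rad
x = r_b·(cos φ + φ·sin φ) = 47.516772
y = r_b·(sin φ − φ·cos φ) = 0.288000

x=47.516772 y=0.288000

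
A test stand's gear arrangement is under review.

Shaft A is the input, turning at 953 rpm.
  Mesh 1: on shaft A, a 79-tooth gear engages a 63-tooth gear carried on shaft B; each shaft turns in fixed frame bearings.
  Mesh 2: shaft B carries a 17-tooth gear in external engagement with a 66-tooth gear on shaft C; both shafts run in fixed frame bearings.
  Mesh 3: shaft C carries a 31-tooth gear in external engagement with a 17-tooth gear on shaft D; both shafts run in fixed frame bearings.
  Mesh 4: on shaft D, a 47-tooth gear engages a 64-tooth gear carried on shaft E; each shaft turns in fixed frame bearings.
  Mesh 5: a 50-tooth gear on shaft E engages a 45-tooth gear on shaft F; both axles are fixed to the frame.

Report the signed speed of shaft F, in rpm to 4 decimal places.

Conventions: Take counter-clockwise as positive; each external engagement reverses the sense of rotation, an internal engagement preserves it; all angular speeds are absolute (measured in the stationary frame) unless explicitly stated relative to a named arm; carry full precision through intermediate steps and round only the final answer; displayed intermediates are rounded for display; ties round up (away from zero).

-458.0075 rpm

5-mesh fixed-axis compound train (all bearings frame-fixed)
mesh 1 [79T→63T]: ω = 953.0000×79/63 = 1195.0317 rpm, sense flips to −
mesh 2 [17T→66T]: ω = 1195.0317×17/66 = 307.8112 rpm, sense flips to +
mesh 3 [31T→17T]: ω = 307.8112×31/17 = 561.3028 rpm, sense flips to −
mesh 4 [47T→64T]: ω = 561.3028×47/64 = 412.2067 rpm, sense flips to +
mesh 5 [50T→45T]: ω = 412.2067×50/45 = 458.0075 rpm, sense flips to −
signed output speed = -458.0075 rpm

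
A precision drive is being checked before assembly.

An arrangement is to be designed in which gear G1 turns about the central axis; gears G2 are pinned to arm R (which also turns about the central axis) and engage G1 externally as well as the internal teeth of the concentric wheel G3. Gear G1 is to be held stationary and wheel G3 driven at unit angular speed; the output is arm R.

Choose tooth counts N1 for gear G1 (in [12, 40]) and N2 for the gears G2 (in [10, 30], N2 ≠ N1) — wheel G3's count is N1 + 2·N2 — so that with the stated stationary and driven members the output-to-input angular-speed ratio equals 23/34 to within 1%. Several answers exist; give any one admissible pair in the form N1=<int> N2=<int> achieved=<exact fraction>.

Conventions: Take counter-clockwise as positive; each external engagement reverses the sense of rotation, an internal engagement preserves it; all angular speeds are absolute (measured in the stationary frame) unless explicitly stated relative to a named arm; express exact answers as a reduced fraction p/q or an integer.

N1=22 N2=12 achieved=23/34

class = planetary set [ratio 23/34 wanted; Willis about the carrier]
Willis with ω_sun = 0: ω_arm/ω_ring = N3/(N1+N3); set equal to 23/34  ⇒  N3/N1 = (23/34)/(1 − 23/34) = 23/11
N3 = N1 + 2·N2  ⇒  N2/N1 = (N3/N1 − 1)/2 = (23/11 − 1)/2 = 6/11
smallest multiple with N1 ≥ 12 and N2 ≥ 10: k = 2  ⇒  N1 = 2·11 = 22, N2 = 2·6 = 12 (N1 ≤ 40, N2 ≤ 30, N2 ≠ N1 ✓), N3 = 22 + 2·12 = 46
check: N3/(N1+N3) with N1 = 22, N3 = 46 gives 23/34; |achieved − target| = 0 ≤ 23/3400 ✓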